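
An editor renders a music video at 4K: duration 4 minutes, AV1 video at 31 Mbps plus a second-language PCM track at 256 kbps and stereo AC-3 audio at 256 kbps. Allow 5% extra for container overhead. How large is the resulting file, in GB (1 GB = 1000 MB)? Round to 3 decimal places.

0.993 GB

4 min = 240 s
Audio total: 256 + 256 = 512 kbps = 0.512 Mbps.
Total bitrate: 31 + 0.512 = 31.512 Mbps.
Stream data: 31.512 Mbps × 240 s = 7562.9 Mb.
With 5% container overhead: ×1.05.
7,941 Mb ÷ 8 = 992.6 MB → 0.9926 GB.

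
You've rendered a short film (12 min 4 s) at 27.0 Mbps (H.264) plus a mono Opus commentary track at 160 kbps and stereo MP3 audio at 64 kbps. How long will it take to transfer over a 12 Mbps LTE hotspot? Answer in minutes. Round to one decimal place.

12 min 4 s = 724 s
Audio total: 160 + 64 = 224 kbps = 0.224 Mbps.
Total bitrate: 27.224 Mbps.
File: 27.224 Mbps × 724 s = 19710.2 Mb.
At 12 Mbps: 19710.2 / 12 = 1642.5 s ≈ 27.4 minutes.

27.4 minutes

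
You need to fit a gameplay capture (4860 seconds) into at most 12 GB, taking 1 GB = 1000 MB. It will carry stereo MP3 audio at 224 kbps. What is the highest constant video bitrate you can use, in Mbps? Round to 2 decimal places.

Budget: 12 GB = 96000.0 Mb.
Total bitrate budget: 96000.0 Mb / 4860 s = 19.753 Mbps.
Audio: 224 kbps = 0.224 Mbps.
Video: 19.753 − 0.224 = 19.529 Mbps.

19.53 Mbps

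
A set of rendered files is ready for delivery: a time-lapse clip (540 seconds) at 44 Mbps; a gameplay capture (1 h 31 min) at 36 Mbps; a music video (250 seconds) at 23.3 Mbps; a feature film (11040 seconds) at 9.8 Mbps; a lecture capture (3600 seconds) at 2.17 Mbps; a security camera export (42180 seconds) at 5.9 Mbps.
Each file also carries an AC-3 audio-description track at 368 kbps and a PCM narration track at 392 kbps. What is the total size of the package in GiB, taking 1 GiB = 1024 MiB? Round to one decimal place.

Audio total: 368 + 392 = 760 kbps = 0.760 Mbps.
time-lapse clip: 44.760 Mbps × 540 s = 24170.4 Mb
gameplay capture: 36.760 Mbps × 5460 s = 200709.6 Mb
music video: 24.060 Mbps × 250 s = 6015.0 Mb
feature film: 10.560 Mbps × 11040 s = 116582.4 Mb
lecture capture: 2.930 Mbps × 3600 s = 10548.0 Mb
security camera export: 6.660 Mbps × 42180 s = 280918.8 Mb
Total: 638944.2 Mb = 79868.0 MB.
= 74.38 GiB.

74.4 GiB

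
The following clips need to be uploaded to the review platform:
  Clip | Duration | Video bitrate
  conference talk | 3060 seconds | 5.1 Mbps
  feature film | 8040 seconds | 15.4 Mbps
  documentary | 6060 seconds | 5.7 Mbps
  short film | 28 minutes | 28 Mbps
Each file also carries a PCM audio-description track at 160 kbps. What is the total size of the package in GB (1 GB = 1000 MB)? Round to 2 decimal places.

28.00 GB

Audio: 160 kbps = 0.160 Mbps.
conference talk: 5.260 Mbps × 3060 s = 16095.6 Mb
feature film: 15.560 Mbps × 8040 s = 125102.4 Mb
documentary: 5.860 Mbps × 6060 s = 35511.6 Mb
short film: 28.160 Mbps × 1680 s = 47308.8 Mb
Total: 224018.4 Mb = 28002.3 MB.
= 28.00 GB.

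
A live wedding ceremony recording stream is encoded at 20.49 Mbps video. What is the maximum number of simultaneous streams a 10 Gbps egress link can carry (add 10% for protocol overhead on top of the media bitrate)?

443

On the wire with 10% overhead: 22.539 Mbps.
10 Gbps = 10,000 Mbps; 10,000 / 22.539 = 443.68 → 443 viewers.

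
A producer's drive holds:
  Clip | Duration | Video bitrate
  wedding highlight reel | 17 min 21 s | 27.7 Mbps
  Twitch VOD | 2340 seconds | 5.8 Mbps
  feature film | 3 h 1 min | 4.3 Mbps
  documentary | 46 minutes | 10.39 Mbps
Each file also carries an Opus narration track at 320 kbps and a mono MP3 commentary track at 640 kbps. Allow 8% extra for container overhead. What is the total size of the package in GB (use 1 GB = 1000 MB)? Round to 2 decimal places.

18.10 GB

Audio total: 320 + 640 = 960 kbps = 0.960 Mbps.
wedding highlight reel: 28.660 Mbps × 1041 s × 1.08 = 32221.9 Mb
Twitch VOD: 6.760 Mbps × 2340 s × 1.08 = 17083.9 Mb
feature film: 5.260 Mbps × 10860 s × 1.08 = 61693.5 Mb
documentary: 11.350 Mbps × 2760 s × 1.08 = 33832.1 Mb
Total: 144831.3 Mb = 18103.9 MB.
= 18.10 GB.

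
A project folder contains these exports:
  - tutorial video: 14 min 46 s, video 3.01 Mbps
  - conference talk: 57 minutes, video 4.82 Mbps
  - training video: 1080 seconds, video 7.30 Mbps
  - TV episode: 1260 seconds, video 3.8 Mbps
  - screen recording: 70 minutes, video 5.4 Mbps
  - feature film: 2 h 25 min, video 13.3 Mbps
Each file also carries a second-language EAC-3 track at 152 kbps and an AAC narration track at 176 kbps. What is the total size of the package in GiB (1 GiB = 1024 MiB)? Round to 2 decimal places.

20.56 GiB

Audio total: 152 + 176 = 328 kbps = 0.328 Mbps.
tutorial video: 3.338 Mbps × 886 s = 2957.5 Mb
conference talk: 5.148 Mbps × 3420 s = 17606.2 Mb
training video: 7.628 Mbps × 1080 s = 8238.2 Mb
TV episode: 4.128 Mbps × 1260 s = 5201.3 Mb
screen recording: 5.728 Mbps × 4200 s = 24057.6 Mb
feature film: 13.628 Mbps × 8700 s = 118563.6 Mb
Total: 176624.3 Mb = 22078.0 MB.
= 20.56 GiB.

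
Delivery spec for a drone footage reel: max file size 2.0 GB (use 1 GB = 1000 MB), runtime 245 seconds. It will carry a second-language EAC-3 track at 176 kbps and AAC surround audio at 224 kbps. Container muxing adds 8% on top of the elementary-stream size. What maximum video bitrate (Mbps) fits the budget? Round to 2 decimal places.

60.07 Mbps

Budget: 2.0 GB = 16000.0 Mb.
Stream payload after overhead: 16000.0 / 1.08 = 14814.8 Mb.
Total bitrate budget: 14814.8 Mb / 245 s = 60.469 Mbps.
Audio total: 176 + 224 = 400 kbps = 0.400 Mbps.
Video: 60.469 − 0.400 = 60.069 Mbps.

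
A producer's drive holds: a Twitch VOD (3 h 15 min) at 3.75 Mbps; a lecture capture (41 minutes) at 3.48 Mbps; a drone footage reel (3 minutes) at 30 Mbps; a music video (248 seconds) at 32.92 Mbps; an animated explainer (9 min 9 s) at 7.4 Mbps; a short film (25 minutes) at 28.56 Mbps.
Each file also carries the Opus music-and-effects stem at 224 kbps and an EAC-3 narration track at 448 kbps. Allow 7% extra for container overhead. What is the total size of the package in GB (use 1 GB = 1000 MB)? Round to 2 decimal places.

16.60 GB

Audio total: 224 + 448 = 672 kbps = 0.672 Mbps.
Twitch VOD: 4.422 Mbps × 11700 s × 1.07 = 55359.0 Mb
lecture capture: 4.152 Mbps × 2460 s × 1.07 = 10928.9 Mb
drone footage reel: 30.672 Mbps × 180 s × 1.07 = 5907.4 Mb
music video: 33.592 Mbps × 248 s × 1.07 = 8914.0 Mb
animated explainer: 8.072 Mbps × 549 s × 1.07 = 4741.7 Mb
short film: 29.232 Mbps × 1500 s × 1.07 = 46917.4 Mb
Total: 132768.4 Mb = 16596.1 MB.
= 16.60 GB.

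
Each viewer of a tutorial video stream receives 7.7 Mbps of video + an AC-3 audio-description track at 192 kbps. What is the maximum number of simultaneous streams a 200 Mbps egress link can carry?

25

Audio: 192 kbps = 0.192 Mbps.
Per-viewer media rate: 7.892 Mbps.
200 Mbps = 200.0 Mbps; 200.0 / 7.892 = 25.34 → 25 viewers.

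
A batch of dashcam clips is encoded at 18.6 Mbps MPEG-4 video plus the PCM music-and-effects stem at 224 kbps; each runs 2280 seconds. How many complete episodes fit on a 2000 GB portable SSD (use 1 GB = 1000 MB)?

Audio: 224 kbps = 0.224 Mbps.
Total bitrate: 18.824 Mbps.
Per item: 18.824 Mbps × 2280 s = 42,919 Mb = 5,365 MB.
Capacity: 2000 GB = 16,000,000 Mb; 372.80 items → 372 complete.

372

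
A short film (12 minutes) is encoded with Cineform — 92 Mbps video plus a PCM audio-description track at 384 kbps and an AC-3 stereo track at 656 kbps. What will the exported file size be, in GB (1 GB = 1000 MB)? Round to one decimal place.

12 min = 720 s
Audio total: 384 + 656 = 1040 kbps = 1.040 Mbps.
Total bitrate: 92 + 1.040 = 93.040 Mbps.
Stream data: 93.040 Mbps × 720 s = 66988.8 Mb.
66,989 Mb ÷ 8 = 8,374 MB → 8.374 GB.

8.4 GB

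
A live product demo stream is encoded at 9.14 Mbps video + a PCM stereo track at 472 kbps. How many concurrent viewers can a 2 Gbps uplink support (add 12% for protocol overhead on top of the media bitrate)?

Audio: 472 kbps = 0.472 Mbps.
Per-viewer media rate: 9.612 Mbps.
On the wire with 12% overhead: 10.765 Mbps.
2 Gbps = 2,000 Mbps; 2,000 / 10.765 = 185.78 → 185 viewers.

185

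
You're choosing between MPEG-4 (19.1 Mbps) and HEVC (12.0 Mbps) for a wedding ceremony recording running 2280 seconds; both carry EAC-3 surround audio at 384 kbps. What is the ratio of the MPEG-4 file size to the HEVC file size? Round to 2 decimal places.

Audio: 384 kbps = 0.384 Mbps.
MPEG-4: 19.484 Mbps × 2280 s = 44423.5 Mb = 5.553 GB.
HEVC: 12.384 Mbps × 2280 s = 28235.5 Mb = 3.529 GB.
Ratio: 5.553 / 3.529 = 1.573.

1.57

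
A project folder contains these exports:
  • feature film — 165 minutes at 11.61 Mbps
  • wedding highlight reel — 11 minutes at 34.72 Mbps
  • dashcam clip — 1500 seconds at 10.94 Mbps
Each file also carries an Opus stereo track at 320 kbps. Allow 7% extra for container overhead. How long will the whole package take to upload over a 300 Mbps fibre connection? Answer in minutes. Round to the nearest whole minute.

Audio: 320 kbps = 0.320 Mbps.
feature film: 11.930 Mbps × 9900 s × 1.07 = 126374.5 Mb
wedding highlight reel: 35.040 Mbps × 660 s × 1.07 = 24745.2 Mb
dashcam clip: 11.260 Mbps × 1500 s × 1.07 = 18072.3 Mb
Total: 169192.0 Mb = 21149.0 MB.
At 300 Mbps: 169192.0 / 300 = 564 s ≈ 9.4 minutes.

9 minutes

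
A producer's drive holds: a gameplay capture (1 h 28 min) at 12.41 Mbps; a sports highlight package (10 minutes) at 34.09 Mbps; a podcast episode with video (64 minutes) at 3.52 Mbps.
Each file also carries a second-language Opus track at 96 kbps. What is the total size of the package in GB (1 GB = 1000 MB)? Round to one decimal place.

12.6 GB

Audio: 96 kbps = 0.096 Mbps.
gameplay capture: 12.506 Mbps × 5280 s = 66031.7 Mb
sports highlight package: 34.186 Mbps × 600 s = 20511.6 Mb
podcast episode with video: 3.616 Mbps × 3840 s = 13885.4 Mb
Total: 100428.7 Mb = 12553.6 MB.
= 12.55 GB.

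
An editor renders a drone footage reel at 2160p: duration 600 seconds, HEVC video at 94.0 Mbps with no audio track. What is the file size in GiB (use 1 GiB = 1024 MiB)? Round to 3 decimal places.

6.566 GiB

Total bitrate: 94.0 Mbps.
Stream data: 94.000 Mbps × 600 s = 56400.0 Mb.
56,400 Mb = 7,050,000,000 bytes ÷ 1,073,741,824 = 6.566 GiB.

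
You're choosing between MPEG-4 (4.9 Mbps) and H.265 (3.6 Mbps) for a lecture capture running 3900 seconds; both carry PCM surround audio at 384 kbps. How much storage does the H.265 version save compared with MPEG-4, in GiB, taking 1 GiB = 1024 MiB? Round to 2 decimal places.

Audio: 384 kbps = 0.384 Mbps.
MPEG-4: 5.284 Mbps × 3900 s = 20607.6 Mb = 2.399 GiB.
H.265: 3.984 Mbps × 3900 s = 15537.6 Mb = 1.809 GiB.
Saving: 2.399 − 1.809 = 0.590 GiB.

0.59 GiB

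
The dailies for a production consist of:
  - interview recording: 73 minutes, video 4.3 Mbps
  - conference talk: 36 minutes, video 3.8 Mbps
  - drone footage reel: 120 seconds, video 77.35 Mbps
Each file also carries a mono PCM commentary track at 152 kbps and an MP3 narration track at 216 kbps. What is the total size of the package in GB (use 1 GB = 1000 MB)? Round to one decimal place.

4.8 GB

Audio total: 152 + 216 = 368 kbps = 0.368 Mbps.
interview recording: 4.668 Mbps × 4380 s = 20445.8 Mb
conference talk: 4.168 Mbps × 2160 s = 9002.9 Mb
drone footage reel: 77.718 Mbps × 120 s = 9326.2 Mb
Total: 38774.9 Mb = 4846.9 MB.
= 4.847 GB.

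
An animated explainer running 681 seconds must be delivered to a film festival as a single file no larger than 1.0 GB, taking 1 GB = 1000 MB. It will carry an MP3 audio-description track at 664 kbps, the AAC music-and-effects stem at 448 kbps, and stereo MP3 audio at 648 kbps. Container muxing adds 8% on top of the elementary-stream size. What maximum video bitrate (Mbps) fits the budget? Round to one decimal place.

9.1 Mbps

Budget: 1.0 GB = 8000.0 Mb.
Stream payload after overhead: 8000.0 / 1.08 = 7407.4 Mb.
Total bitrate budget: 7407.4 Mb / 681 s = 10.877 Mbps.
Audio total: 664 + 448 + 648 = 1760 kbps = 1.760 Mbps.
Video: 10.877 − 1.760 = 9.117 Mbps.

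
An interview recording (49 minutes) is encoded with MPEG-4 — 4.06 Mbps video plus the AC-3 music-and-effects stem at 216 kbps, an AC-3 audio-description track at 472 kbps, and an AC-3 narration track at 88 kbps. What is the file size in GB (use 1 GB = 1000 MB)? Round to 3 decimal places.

49 min = 2940 s
Audio total: 216 + 472 + 88 = 776 kbps = 0.776 Mbps.
Total bitrate: 4.06 + 0.776 = 4.836 Mbps.
Stream data: 4.836 Mbps × 2940 s = 14217.8 Mb.
14,218 Mb ÷ 8 = 1,777 MB → 1.777 GB.

1.777 GB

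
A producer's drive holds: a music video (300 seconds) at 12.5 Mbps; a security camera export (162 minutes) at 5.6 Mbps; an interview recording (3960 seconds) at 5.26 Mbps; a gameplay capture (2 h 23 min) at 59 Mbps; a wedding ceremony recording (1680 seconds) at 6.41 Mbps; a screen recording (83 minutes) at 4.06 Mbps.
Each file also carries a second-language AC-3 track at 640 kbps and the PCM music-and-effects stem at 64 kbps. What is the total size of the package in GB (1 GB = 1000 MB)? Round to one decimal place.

Audio total: 640 + 64 = 704 kbps = 0.704 Mbps.
music video: 13.204 Mbps × 300 s = 3961.2 Mb
security camera export: 6.304 Mbps × 9720 s = 61274.9 Mb
interview recording: 5.964 Mbps × 3960 s = 23617.4 Mb
gameplay capture: 59.704 Mbps × 8580 s = 512260.3 Mb
wedding ceremony recording: 7.114 Mbps × 1680 s = 11951.5 Mb
screen recording: 4.764 Mbps × 4980 s = 23724.7 Mb
Total: 636790.1 Mb = 79598.8 MB.
= 79.60 GB.

79.6 GB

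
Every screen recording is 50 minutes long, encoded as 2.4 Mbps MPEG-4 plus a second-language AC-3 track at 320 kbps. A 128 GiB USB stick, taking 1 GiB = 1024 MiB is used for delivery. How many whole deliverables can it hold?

134

50 min = 3000 s
Audio: 320 kbps = 0.320 Mbps.
Total bitrate: 2.720 Mbps.
Per item: 2.720 Mbps × 3000 s = 8,160 Mb = 1,020 MB.
Capacity: 128 GiB = 1,099,512 Mb; 134.74 items → 134 complete.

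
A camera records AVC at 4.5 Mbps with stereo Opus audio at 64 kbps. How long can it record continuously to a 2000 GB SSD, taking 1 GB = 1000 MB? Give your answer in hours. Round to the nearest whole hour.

Audio: 64 kbps = 0.064 Mbps.
Total bitrate: 4.5 + 0.064 = 4.564 Mbps.
Capacity: 2000 GB = 16,000,000 Mb.
Recording time: 16,000,000 / 4.564 = 3,505,697 s ≈ 974 hours.

974 hours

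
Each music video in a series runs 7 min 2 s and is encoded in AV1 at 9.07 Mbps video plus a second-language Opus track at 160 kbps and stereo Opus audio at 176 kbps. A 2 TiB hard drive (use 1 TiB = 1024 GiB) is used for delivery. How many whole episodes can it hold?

7 min 2 s = 422 s
Audio total: 160 + 176 = 336 kbps = 0.336 Mbps.
Total bitrate: 9.406 Mbps.
Per item: 9.406 Mbps × 422 s = 3,969 Mb = 496.2 MB.
Capacity: 2 TiB = 17,592,186 Mb; 4432.03 items → 4432 complete.

4432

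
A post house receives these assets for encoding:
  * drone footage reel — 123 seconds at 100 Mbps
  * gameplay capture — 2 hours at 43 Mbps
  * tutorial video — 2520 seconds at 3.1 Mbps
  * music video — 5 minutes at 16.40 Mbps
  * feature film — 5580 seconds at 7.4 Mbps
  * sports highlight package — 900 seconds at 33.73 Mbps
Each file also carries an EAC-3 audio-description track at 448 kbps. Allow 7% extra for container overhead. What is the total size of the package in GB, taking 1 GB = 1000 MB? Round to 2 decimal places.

Audio: 448 kbps = 0.448 Mbps.
drone footage reel: 100.448 Mbps × 123 s × 1.07 = 13220.0 Mb
gameplay capture: 43.448 Mbps × 7200 s × 1.07 = 334723.4 Mb
tutorial video: 3.548 Mbps × 2520 s × 1.07 = 9566.8 Mb
music video: 16.848 Mbps × 300 s × 1.07 = 5408.2 Mb
feature film: 7.848 Mbps × 5580 s × 1.07 = 46857.3 Mb
sports highlight package: 34.178 Mbps × 900 s × 1.07 = 32913.4 Mb
Total: 442689.1 Mb = 55336.1 MB.
= 55.34 GB.

55.34 GB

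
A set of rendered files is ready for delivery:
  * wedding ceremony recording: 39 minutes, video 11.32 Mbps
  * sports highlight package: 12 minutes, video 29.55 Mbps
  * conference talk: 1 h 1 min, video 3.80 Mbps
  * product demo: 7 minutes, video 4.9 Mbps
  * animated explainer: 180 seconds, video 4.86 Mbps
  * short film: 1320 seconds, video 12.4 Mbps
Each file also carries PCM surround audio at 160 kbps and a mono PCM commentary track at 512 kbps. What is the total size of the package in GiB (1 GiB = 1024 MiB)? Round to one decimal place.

Audio total: 160 + 512 = 672 kbps = 0.672 Mbps.
wedding ceremony recording: 11.992 Mbps × 2340 s = 28061.3 Mb
sports highlight package: 30.222 Mbps × 720 s = 21759.8 Mb
conference talk: 4.472 Mbps × 3660 s = 16367.5 Mb
product demo: 5.572 Mbps × 420 s = 2340.2 Mb
animated explainer: 5.532 Mbps × 180 s = 995.8 Mb
short film: 13.072 Mbps × 1320 s = 17255.0 Mb
Total: 86779.7 Mb = 10847.5 MB.
= 10.10 GiB.

10.1 GiB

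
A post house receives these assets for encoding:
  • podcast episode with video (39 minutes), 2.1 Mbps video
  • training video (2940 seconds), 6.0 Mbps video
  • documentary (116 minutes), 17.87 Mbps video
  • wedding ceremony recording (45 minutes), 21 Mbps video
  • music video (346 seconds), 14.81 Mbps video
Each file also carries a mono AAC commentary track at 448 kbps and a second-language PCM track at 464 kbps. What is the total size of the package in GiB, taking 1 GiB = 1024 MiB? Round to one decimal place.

25.9 GiB

Audio total: 448 + 464 = 912 kbps = 0.912 Mbps.
podcast episode with video: 3.012 Mbps × 2340 s = 7048.1 Mb
training video: 6.912 Mbps × 2940 s = 20321.3 Mb
documentary: 18.782 Mbps × 6960 s = 130722.7 Mb
wedding ceremony recording: 21.912 Mbps × 2700 s = 59162.4 Mb
music video: 15.722 Mbps × 346 s = 5439.8 Mb
Total: 222694.3 Mb = 27836.8 MB.
= 25.93 GiB.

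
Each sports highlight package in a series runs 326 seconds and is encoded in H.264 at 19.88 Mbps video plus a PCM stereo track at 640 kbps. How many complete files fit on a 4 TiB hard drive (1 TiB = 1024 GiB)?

Audio: 640 kbps = 0.640 Mbps.
Total bitrate: 20.520 Mbps.
Per item: 20.520 Mbps × 326 s = 6,690 Mb = 836.2 MB.
Capacity: 4 TiB = 35,184,372 Mb; 5259.63 items → 5259 complete.

5259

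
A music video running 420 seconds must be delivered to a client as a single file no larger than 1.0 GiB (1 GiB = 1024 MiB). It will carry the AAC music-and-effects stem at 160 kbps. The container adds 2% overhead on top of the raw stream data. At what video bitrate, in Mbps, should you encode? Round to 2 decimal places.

19.89 Mbps

Budget: 1.0 GiB = 8589.9 Mb.
Stream payload after overhead: 8589.9 / 1.02 = 8421.5 Mb.
Total bitrate budget: 8421.5 Mb / 420 s = 20.051 Mbps.
Audio: 160 kbps = 0.160 Mbps.
Video: 20.051 − 0.160 = 19.891 Mbps.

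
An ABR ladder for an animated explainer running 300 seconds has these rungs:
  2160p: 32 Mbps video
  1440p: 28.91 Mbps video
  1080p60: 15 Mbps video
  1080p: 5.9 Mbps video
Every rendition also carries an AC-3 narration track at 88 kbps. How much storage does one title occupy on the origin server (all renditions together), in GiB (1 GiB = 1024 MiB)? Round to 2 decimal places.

2.87 GiB

Audio: 88 kbps = 0.088 Mbps.
Sum of rendition bitrates: (32+0.088) + (28.91+0.088) + (15+0.088) + (5.9+0.088) = 82.162 Mbps.
× 300 s = 24,649 Mb = 3,081 MB = 2.869 GiB.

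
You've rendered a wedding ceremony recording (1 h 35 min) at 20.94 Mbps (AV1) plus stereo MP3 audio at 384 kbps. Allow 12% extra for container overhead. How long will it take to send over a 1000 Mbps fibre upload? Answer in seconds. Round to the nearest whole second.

136 seconds

1 h 35 min = 95 min = 5700 s
Audio: 384 kbps = 0.384 Mbps.
Total bitrate: 21.324 Mbps.
File: 21.324 Mbps × 5700 s = 121546.8 Mb.
With 12% container overhead: ×1.12. → 136132.4 Mb.
At 1000 Mbps: 136132.4 / 1000 = 136.1 s ≈ 136 seconds.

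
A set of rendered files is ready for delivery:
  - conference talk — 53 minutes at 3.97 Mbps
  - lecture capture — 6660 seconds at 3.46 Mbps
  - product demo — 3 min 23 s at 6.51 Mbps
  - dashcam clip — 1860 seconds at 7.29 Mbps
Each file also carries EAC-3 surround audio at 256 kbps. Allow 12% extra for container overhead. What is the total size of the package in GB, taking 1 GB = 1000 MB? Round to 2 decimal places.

7.50 GB

Audio: 256 kbps = 0.256 Mbps.
conference talk: 4.226 Mbps × 3180 s × 1.12 = 15051.3 Mb
lecture capture: 3.716 Mbps × 6660 s × 1.12 = 27718.4 Mb
product demo: 6.766 Mbps × 203 s × 1.12 = 1538.3 Mb
dashcam clip: 7.546 Mbps × 1860 s × 1.12 = 15719.8 Mb
Total: 60027.9 Mb = 7503.5 MB.
= 7.503 GB.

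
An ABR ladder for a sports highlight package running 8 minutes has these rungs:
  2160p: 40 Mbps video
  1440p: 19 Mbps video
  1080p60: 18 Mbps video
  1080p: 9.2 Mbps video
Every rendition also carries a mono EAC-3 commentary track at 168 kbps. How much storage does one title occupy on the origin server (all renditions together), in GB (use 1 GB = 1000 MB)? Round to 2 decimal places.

5.21 GB

8 min = 480 s
Audio: 168 kbps = 0.168 Mbps.
Sum of rendition bitrates: (40+0.168) + (19+0.168) + (18+0.168) + (9.2+0.168) = 86.872 Mbps.
× 480 s = 41,699 Mb = 5,212 MB = 5.212 GB.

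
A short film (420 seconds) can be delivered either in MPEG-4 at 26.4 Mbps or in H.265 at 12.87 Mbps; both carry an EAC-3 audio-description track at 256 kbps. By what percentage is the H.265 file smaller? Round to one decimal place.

Audio: 256 kbps = 0.256 Mbps.
MPEG-4: 26.656 Mbps × 420 s = 11195.5 Mb = 1.303 GiB.
H.265: 13.126 Mbps × 420 s = 5512.9 Mb = 0.642 GiB.
Reduction: (1 − 0.642/1.303) × 100 = 50.76%.

50.8%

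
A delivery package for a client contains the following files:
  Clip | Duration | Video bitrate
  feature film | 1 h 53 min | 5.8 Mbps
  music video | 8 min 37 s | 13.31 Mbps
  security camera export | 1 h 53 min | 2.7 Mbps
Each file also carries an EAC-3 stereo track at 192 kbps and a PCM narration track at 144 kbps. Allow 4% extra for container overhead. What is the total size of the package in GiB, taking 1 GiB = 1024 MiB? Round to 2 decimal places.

8.38 GiB

Audio total: 192 + 144 = 336 kbps = 0.336 Mbps.
feature film: 6.136 Mbps × 6780 s × 1.04 = 43266.2 Mb
music video: 13.646 Mbps × 517 s × 1.04 = 7337.2 Mb
security camera export: 3.036 Mbps × 6780 s × 1.04 = 21407.4 Mb
Total: 72010.8 Mb = 9001.3 MB.
= 8.383 GiB.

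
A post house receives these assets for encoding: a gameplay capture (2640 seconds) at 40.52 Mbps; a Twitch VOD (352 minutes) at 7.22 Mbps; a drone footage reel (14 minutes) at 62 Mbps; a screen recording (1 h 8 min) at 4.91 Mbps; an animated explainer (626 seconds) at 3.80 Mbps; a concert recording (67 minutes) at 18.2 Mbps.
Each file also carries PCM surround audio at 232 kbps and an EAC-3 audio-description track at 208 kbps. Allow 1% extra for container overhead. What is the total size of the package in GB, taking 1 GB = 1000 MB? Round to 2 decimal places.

53.25 GB

Audio total: 232 + 208 = 440 kbps = 0.440 Mbps.
gameplay capture: 40.960 Mbps × 2640 s × 1.01 = 109215.7 Mb
Twitch VOD: 7.660 Mbps × 21120 s × 1.01 = 163397.0 Mb
drone footage reel: 62.440 Mbps × 840 s × 1.01 = 52974.1 Mb
screen recording: 5.350 Mbps × 4080 s × 1.01 = 22046.3 Mb
animated explainer: 4.240 Mbps × 626 s × 1.01 = 2680.8 Mb
concert recording: 18.640 Mbps × 4020 s × 1.01 = 75682.1 Mb
Total: 425996.0 Mb = 53249.5 MB.
= 53.25 GB.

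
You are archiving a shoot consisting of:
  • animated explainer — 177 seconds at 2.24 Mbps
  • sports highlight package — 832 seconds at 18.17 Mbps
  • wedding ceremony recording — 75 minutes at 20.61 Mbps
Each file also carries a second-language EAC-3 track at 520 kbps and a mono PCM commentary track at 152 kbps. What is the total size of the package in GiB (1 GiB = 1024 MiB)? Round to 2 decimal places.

Audio total: 520 + 152 = 672 kbps = 0.672 Mbps.
animated explainer: 2.912 Mbps × 177 s = 515.4 Mb
sports highlight package: 18.842 Mbps × 832 s = 15676.5 Mb
wedding ceremony recording: 21.282 Mbps × 4500 s = 95769.0 Mb
Total: 111961.0 Mb = 13995.1 MB.
= 13.03 GiB.

13.03 GiB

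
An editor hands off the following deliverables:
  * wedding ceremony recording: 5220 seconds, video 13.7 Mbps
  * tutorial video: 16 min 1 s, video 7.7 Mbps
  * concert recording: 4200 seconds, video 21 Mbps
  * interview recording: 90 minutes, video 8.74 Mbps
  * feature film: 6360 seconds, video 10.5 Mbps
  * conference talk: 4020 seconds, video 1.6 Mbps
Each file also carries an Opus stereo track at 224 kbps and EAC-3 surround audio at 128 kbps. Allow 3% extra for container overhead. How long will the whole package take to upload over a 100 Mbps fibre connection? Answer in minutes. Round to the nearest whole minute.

51 minutes

Audio total: 224 + 128 = 352 kbps = 0.352 Mbps.
wedding ceremony recording: 14.052 Mbps × 5220 s × 1.03 = 75552.0 Mb
tutorial video: 8.052 Mbps × 961 s × 1.03 = 7970.1 Mb
concert recording: 21.352 Mbps × 4200 s × 1.03 = 92368.8 Mb
interview recording: 9.092 Mbps × 5400 s × 1.03 = 50569.7 Mb
feature film: 10.852 Mbps × 6360 s × 1.03 = 71089.3 Mb
conference talk: 1.952 Mbps × 4020 s × 1.03 = 8082.5 Mb
Total: 305632.3 Mb = 38204.0 MB.
At 100 Mbps: 305632.3 / 100 = 3056 s ≈ 50.9 minutes.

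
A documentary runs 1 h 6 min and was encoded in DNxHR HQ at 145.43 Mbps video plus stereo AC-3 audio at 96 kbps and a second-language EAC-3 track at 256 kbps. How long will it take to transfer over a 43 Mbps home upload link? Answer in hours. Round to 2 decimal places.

1 h 6 min = 66 min = 3960 s
Audio total: 96 + 256 = 352 kbps = 0.352 Mbps.
Total bitrate: 145.782 Mbps.
File: 145.782 Mbps × 3960 s = 577296.7 Mb.
At 43 Mbps: 577296.7 / 43 = 13425.5 s ≈ 3.73 hours.

3.73 hours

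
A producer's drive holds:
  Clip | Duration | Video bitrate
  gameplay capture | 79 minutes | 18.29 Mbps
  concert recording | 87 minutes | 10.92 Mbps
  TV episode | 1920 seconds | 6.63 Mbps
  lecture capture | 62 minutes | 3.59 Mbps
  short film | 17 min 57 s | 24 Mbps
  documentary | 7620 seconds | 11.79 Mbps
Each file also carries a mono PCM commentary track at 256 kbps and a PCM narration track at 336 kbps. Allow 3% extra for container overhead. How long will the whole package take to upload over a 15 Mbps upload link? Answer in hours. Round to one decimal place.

Audio total: 256 + 336 = 592 kbps = 0.592 Mbps.
gameplay capture: 18.882 Mbps × 4740 s × 1.03 = 92185.7 Mb
concert recording: 11.512 Mbps × 5220 s × 1.03 = 61895.4 Mb
TV episode: 7.222 Mbps × 1920 s × 1.03 = 14282.2 Mb
lecture capture: 4.182 Mbps × 3720 s × 1.03 = 16023.8 Mb
short film: 24.592 Mbps × 1077 s × 1.03 = 27280.2 Mb
documentary: 12.382 Mbps × 7620 s × 1.03 = 97181.4 Mb
Total: 308848.6 Mb = 38606.1 MB.
At 15 Mbps: 308848.6 / 15 = 20590 s ≈ 5.72 hours.

5.7 hours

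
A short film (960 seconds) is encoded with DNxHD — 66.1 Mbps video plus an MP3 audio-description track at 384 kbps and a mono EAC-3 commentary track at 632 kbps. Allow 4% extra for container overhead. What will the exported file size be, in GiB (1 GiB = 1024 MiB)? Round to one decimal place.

7.8 GiB

Audio total: 384 + 632 = 1016 kbps = 1.016 Mbps.
Total bitrate: 66.1 + 1.016 = 67.116 Mbps.
Stream data: 67.116 Mbps × 960 s = 64431.4 Mb.
With 4% container overhead: ×1.04.
67,009 Mb = 8,376,076,800 bytes ÷ 1,073,741,824 = 7.801 GiB.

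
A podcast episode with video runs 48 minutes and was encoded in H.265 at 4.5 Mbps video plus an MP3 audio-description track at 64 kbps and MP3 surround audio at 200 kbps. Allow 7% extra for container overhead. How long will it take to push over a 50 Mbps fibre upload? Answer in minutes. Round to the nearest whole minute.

5 minutes

48 min = 2880 s
Audio total: 64 + 200 = 264 kbps = 0.264 Mbps.
Total bitrate: 4.764 Mbps.
File: 4.764 Mbps × 2880 s = 13720.3 Mb.
With 7% container overhead: ×1.07. → 14680.7 Mb.
At 50 Mbps: 14680.7 / 50 = 293.6 s ≈ 4.89 minutes.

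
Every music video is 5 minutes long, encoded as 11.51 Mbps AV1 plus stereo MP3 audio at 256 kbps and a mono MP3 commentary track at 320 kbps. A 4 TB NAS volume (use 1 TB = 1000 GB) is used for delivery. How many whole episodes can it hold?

8825

5 min = 300 s
Audio total: 256 + 320 = 576 kbps = 0.576 Mbps.
Total bitrate: 12.086 Mbps.
Per item: 12.086 Mbps × 300 s = 3,626 Mb = 453.2 MB.
Capacity: 4 TB = 32,000,000 Mb; 8825.64 items → 8825 complete.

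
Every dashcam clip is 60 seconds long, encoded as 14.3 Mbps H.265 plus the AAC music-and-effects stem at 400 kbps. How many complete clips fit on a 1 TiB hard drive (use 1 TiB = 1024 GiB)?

9972

Audio: 400 kbps = 0.400 Mbps.
Total bitrate: 14.700 Mbps.
Per item: 14.700 Mbps × 60 s = 882.0 Mb = 110.2 MB.
Capacity: 1 TiB = 8,796,093 Mb; 9972.89 items → 9972 complete.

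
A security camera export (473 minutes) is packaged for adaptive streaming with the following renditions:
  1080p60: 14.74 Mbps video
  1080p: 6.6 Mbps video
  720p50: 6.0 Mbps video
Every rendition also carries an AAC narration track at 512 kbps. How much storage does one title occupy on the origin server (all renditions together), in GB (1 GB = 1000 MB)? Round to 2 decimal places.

102.44 GB

473 min = 28380 s
Audio: 512 kbps = 0.512 Mbps.
Sum of rendition bitrates: (14.74+0.512) + (6.6+0.512) + (6.0+0.512) = 28.876 Mbps.
× 28380 s = 819,501 Mb = 102,438 MB = 102.4 GB.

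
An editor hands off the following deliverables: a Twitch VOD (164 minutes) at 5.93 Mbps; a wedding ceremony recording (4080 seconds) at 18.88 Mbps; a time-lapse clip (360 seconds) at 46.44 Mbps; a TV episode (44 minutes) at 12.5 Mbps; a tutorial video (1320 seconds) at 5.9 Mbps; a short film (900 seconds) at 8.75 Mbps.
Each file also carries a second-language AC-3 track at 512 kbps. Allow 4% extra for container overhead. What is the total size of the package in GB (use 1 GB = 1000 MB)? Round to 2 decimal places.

27.37 GB

Audio: 512 kbps = 0.512 Mbps.
Twitch VOD: 6.442 Mbps × 9840 s × 1.04 = 65924.9 Mb
wedding ceremony recording: 19.392 Mbps × 4080 s × 1.04 = 82284.1 Mb
time-lapse clip: 46.952 Mbps × 360 s × 1.04 = 17578.8 Mb
TV episode: 13.012 Mbps × 2640 s × 1.04 = 35725.7 Mb
tutorial video: 6.412 Mbps × 1320 s × 1.04 = 8802.4 Mb
short film: 9.262 Mbps × 900 s × 1.04 = 8669.2 Mb
Total: 218985.2 Mb = 27373.1 MB.
= 27.37 GB.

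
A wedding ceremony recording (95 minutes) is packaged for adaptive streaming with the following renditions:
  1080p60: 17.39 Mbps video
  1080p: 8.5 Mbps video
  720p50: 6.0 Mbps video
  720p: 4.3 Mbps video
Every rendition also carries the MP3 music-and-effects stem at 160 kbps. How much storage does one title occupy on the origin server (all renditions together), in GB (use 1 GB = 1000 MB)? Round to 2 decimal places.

26.24 GB

95 min = 5700 s
Audio: 160 kbps = 0.160 Mbps.
Sum of rendition bitrates: (17.39+0.160) + (8.5+0.160) + (6.0+0.160) + (4.3+0.160) = 36.830 Mbps.
× 5700 s = 209,931 Mb = 26,241 MB = 26.24 GB.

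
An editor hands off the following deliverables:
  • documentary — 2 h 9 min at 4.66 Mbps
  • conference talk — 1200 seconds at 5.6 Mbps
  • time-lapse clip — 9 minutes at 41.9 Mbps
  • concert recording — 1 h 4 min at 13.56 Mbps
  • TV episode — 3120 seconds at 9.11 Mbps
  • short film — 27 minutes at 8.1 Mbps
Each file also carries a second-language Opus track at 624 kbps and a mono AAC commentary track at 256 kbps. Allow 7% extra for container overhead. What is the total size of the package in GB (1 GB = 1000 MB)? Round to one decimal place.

Audio total: 624 + 256 = 880 kbps = 0.880 Mbps.
documentary: 5.540 Mbps × 7740 s × 1.07 = 45881.2 Mb
conference talk: 6.480 Mbps × 1200 s × 1.07 = 8320.3 Mb
time-lapse clip: 42.780 Mbps × 540 s × 1.07 = 24718.3 Mb
concert recording: 14.440 Mbps × 3840 s × 1.07 = 59331.1 Mb
TV episode: 9.990 Mbps × 3120 s × 1.07 = 33350.6 Mb
short film: 8.980 Mbps × 1620 s × 1.07 = 15565.9 Mb
Total: 187167.4 Mb = 23395.9 MB.
= 23.40 GB.

23.4 GB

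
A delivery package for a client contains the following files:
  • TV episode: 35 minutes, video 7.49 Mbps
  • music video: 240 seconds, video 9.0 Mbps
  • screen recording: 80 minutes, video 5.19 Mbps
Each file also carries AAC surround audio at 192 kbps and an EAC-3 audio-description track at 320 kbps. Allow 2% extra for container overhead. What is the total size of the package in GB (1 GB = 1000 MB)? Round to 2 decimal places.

5.92 GB

Audio total: 192 + 320 = 512 kbps = 0.512 Mbps.
TV episode: 8.002 Mbps × 2100 s × 1.02 = 17140.3 Mb
music video: 9.512 Mbps × 240 s × 1.02 = 2328.5 Mb
screen recording: 5.702 Mbps × 4800 s × 1.02 = 27917.0 Mb
Total: 47385.8 Mb = 5923.2 MB.
= 5.923 GB.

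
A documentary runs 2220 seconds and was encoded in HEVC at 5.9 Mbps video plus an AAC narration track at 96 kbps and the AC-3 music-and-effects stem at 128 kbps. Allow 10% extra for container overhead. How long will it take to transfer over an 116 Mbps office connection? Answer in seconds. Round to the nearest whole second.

Audio total: 96 + 128 = 224 kbps = 0.224 Mbps.
Total bitrate: 6.124 Mbps.
File: 6.124 Mbps × 2220 s = 13595.3 Mb.
With 10% container overhead: ×1.10. → 14954.8 Mb.
At 116 Mbps: 14954.8 / 116 = 128.9 s ≈ 129 seconds.

129 seconds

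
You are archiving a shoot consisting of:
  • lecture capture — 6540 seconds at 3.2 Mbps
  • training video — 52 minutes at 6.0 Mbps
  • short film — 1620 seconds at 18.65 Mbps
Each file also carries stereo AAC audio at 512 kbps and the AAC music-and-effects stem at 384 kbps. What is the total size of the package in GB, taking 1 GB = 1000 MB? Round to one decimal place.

10.0 GB

Audio total: 512 + 384 = 896 kbps = 0.896 Mbps.
lecture capture: 4.096 Mbps × 6540 s = 26787.8 Mb
training video: 6.896 Mbps × 3120 s = 21515.5 Mb
short film: 19.546 Mbps × 1620 s = 31664.5 Mb
Total: 79967.9 Mb = 9996.0 MB.
= 9.996 GB.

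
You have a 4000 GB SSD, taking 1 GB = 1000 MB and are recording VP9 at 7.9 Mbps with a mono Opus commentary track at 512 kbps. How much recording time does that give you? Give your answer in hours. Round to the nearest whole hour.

1057 hours

Audio: 512 kbps = 0.512 Mbps.
Total bitrate: 7.9 + 0.512 = 8.412 Mbps.
Capacity: 4000 GB = 32,000,000 Mb.
Recording time: 32,000,000 / 8.412 = 3,804,089 s ≈ 1,057 hours.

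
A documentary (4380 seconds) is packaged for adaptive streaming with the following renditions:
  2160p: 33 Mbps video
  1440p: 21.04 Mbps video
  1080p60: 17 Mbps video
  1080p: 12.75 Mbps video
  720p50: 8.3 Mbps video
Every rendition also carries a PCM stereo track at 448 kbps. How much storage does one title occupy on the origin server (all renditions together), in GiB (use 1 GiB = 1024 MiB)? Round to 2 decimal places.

48.10 GiB

Audio: 448 kbps = 0.448 Mbps.
Sum of rendition bitrates: (33+0.448) + (21.04+0.448) + (17+0.448) + (12.75+0.448) + (8.3+0.448) = 94.330 Mbps.
× 4380 s = 413,165 Mb = 51,646 MB = 48.10 GiB.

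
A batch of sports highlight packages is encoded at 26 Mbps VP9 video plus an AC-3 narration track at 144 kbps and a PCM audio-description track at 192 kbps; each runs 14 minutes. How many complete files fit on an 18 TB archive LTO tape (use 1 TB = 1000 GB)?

6509

14 min = 840 s
Audio total: 144 + 192 = 336 kbps = 0.336 Mbps.
Total bitrate: 26.336 Mbps.
Per item: 26.336 Mbps × 840 s = 22,122 Mb = 2,765 MB.
Capacity: 18 TB = 144,000,000 Mb; 6509.29 items → 6509 complete.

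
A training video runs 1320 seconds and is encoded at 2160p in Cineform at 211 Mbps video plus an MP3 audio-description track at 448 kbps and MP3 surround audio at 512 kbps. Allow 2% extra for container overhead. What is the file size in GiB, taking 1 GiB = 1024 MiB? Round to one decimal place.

33.2 GiB

Audio total: 448 + 512 = 960 kbps = 0.960 Mbps.
Total bitrate: 211 + 0.960 = 211.960 Mbps.
Stream data: 211.960 Mbps × 1320 s = 279787.2 Mb.
With 2% container overhead: ×1.02.
285,383 Mb = 35,672,868,000 bytes ÷ 1,073,741,824 = 33.22 GiB.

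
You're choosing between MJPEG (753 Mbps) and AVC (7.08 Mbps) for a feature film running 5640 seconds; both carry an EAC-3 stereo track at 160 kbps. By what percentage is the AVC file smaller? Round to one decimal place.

99.0%

Audio: 160 kbps = 0.160 Mbps.
MJPEG: 753.160 Mbps × 5640 s = 4247822.4 Mb = 530.978 GB.
AVC: 7.240 Mbps × 5640 s = 40833.6 Mb = 5.104 GB.
Reduction: (1 − 5.104/530.978) × 100 = 99.04%.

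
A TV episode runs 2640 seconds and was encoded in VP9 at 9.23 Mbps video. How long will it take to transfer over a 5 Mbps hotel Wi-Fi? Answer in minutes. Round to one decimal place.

81.2 minutes

File: 9.230 Mbps × 2640 s = 24367.2 Mb.
At 5 Mbps: 24367.2 / 5 = 4873.4 s ≈ 81.2 minutes.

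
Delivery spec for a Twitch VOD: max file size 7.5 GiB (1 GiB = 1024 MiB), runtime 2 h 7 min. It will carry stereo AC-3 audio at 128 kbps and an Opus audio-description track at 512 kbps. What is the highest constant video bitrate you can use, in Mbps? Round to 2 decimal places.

Budget: 7.5 GiB = 64424.5 Mb.
2 h 7 min = 127 min = 7620 s
Total bitrate budget: 64424.5 Mb / 7620 s = 8.455 Mbps.
Audio total: 128 + 512 = 640 kbps = 0.640 Mbps.
Video: 8.455 − 0.640 = 7.815 Mbps.

7.81 Mbps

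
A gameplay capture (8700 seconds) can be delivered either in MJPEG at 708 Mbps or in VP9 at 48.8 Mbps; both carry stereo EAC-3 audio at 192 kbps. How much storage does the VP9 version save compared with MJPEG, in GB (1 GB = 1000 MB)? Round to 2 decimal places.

Audio: 192 kbps = 0.192 Mbps.
MJPEG: 708.192 Mbps × 8700 s = 6161270.4 Mb = 770.159 GB.
VP9: 48.992 Mbps × 8700 s = 426230.4 Mb = 53.279 GB.
Saving: 770.159 − 53.279 = 716.880 GB.

716.88 GB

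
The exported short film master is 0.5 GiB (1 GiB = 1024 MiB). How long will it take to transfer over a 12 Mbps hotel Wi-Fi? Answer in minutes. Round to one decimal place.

6.0 minutes

File: 0.5 GiB = 4295.0 Mb.
At 12 Mbps: 4295.0 / 12 = 357.9 s ≈ 5.97 minutes.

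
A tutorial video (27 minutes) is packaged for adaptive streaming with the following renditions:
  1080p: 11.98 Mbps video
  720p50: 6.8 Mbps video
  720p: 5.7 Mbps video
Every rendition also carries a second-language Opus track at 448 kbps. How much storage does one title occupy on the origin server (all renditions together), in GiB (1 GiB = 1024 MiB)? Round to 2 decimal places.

4.87 GiB

27 min = 1620 s
Audio: 448 kbps = 0.448 Mbps.
Sum of rendition bitrates: (11.98+0.448) + (6.8+0.448) + (5.7+0.448) = 25.824 Mbps.
× 1620 s = 41,835 Mb = 5,229 MB = 4.870 GiB.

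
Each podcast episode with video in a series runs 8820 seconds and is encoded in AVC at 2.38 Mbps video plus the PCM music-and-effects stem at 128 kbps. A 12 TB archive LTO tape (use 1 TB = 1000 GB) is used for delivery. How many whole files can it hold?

Audio: 128 kbps = 0.128 Mbps.
Total bitrate: 2.508 Mbps.
Per item: 2.508 Mbps × 8820 s = 22,121 Mb = 2,765 MB.
Capacity: 12 TB = 96,000,000 Mb; 4339.85 items → 4339 complete.

4339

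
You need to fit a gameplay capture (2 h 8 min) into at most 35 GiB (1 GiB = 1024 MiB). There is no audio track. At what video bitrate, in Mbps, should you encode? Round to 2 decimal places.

Budget: 35 GiB = 300647.7 Mb.
2 h 8 min = 128 min = 7680 s
Total bitrate budget: 300647.7 Mb / 7680 s = 39.147 Mbps.

39.15 Mbps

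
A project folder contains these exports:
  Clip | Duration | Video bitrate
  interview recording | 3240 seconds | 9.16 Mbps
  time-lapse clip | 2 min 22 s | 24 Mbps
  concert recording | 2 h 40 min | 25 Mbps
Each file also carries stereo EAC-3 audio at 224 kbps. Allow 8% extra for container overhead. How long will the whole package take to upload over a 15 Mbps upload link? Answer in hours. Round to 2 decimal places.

5.52 hours

Audio: 224 kbps = 0.224 Mbps.
interview recording: 9.384 Mbps × 3240 s × 1.08 = 32836.5 Mb
time-lapse clip: 24.224 Mbps × 142 s × 1.08 = 3715.0 Mb
concert recording: 25.224 Mbps × 9600 s × 1.08 = 261522.4 Mb
Total: 298073.9 Mb = 37259.2 MB.
At 15 Mbps: 298073.9 / 15 = 19872 s ≈ 5.52 hours.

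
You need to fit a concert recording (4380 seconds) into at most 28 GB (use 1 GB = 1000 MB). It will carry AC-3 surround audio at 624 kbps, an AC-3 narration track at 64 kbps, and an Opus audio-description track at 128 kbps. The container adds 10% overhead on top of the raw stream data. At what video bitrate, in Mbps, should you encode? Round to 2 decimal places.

Budget: 28 GB = 224000.0 Mb.
Stream payload after overhead: 224000.0 / 1.10 = 203636.4 Mb.
Total bitrate budget: 203636.4 Mb / 4380 s = 46.492 Mbps.
Audio total: 624 + 64 + 128 = 816 kbps = 0.816 Mbps.
Video: 46.492 − 0.816 = 45.676 Mbps.

45.68 Mbps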